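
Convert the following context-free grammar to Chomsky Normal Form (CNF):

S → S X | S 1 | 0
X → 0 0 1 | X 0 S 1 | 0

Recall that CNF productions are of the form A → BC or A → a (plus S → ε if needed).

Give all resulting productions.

T1 → 1; S → 0; T0 → 0; X → 0; S → S X; S → S T1; X → T0 X0; X0 → T0 T1; X → X X1; X1 → T0 X2; X2 → S T1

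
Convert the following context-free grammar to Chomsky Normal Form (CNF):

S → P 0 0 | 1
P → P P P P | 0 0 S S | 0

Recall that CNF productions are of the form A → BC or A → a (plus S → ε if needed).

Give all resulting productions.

T0 → 0; S → 1; P → 0; S → P X0; X0 → T0 T0; P → P X1; X1 → P X2; X2 → P P; P → T0 X3; X3 → T0 X4; X4 → S S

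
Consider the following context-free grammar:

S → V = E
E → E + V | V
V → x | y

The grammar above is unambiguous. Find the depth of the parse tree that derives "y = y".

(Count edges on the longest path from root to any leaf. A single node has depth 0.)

3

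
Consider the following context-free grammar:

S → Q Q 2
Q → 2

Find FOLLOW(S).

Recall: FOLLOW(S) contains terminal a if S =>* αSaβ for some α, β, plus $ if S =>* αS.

We compute FOLLOW(S) using the standard algorithm.
FOLLOW(S) starts with {$}.
FIRST(Q) = {2}
FIRST(S) = {2}
FOLLOW(Q) = {2}
FOLLOW(S) = {$}
Therefore, FOLLOW(S) = {$}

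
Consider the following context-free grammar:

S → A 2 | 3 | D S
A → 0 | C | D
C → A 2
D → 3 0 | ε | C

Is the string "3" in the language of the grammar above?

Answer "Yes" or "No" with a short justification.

Yes - a valid derivation exists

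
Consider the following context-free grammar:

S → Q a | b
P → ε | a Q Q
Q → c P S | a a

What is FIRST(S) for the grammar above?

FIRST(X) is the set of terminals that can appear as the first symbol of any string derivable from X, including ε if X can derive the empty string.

We compute FIRST(S) using the standard algorithm.
FIRST(P) = {a, ε}
FIRST(Q) = {a, c}
FIRST(S) = {a, b, c}
Therefore, FIRST(S) = {a, b, c}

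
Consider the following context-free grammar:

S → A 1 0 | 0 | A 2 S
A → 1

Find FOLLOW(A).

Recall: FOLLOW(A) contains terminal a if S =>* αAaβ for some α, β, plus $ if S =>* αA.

We compute FOLLOW(A) using the standard algorithm.
FOLLOW(S) starts with {$}.
FIRST(A) = {1}
FIRST(S) = {0, 1}
FOLLOW(A) = {1, 2}
FOLLOW(S) = {$}
Therefore, FOLLOW(A) = {1, 2}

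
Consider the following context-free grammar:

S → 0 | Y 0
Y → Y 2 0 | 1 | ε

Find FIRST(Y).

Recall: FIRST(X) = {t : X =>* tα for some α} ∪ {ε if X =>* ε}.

We compute FIRST(Y) using the standard algorithm.
FIRST(S) = {0, 1, 2}
FIRST(Y) = {1, 2, ε}
Therefore, FIRST(Y) = {1, 2, ε}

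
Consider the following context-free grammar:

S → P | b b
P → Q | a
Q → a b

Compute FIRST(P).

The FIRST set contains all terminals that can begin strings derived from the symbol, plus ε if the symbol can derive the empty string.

We compute FIRST(P) using the standard algorithm.
FIRST(P) = {a}
FIRST(Q) = {a}
FIRST(S) = {a, b}
Therefore, FIRST(P) = {a}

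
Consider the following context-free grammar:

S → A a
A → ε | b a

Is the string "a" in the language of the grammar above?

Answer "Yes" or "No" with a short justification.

Yes - a valid derivation exists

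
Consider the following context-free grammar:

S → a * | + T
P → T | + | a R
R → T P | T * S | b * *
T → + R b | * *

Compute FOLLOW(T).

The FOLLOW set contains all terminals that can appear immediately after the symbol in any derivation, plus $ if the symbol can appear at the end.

We compute FOLLOW(T) using the standard algorithm.
FOLLOW(S) starts with {$}.
FIRST(P) = {*, +, a}
FIRST(R) = {*, +, b}
FIRST(S) = {+, a}
FIRST(T) = {*, +}
FOLLOW(P) = {b}
FOLLOW(R) = {b}
FOLLOW(S) = {$, b}
FOLLOW(T) = {$, *, +, a, b}
Therefore, FOLLOW(T) = {$, *, +, a, b}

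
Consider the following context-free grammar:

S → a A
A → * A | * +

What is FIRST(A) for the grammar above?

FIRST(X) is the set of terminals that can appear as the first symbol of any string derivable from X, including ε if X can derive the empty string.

We compute FIRST(A) using the standard algorithm.
FIRST(A) = {*}
FIRST(S) = {a}
Therefore, FIRST(A) = {*}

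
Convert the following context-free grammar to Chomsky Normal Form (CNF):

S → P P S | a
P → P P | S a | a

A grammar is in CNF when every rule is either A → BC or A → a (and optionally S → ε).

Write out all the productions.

S → a; TA → a; P → a; S → P X0; X0 → P S; P → P P; P → S TA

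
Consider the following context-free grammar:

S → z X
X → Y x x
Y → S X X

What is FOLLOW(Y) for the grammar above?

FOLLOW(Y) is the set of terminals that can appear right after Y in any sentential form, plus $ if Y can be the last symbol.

We compute FOLLOW(Y) using the standard algorithm.
FOLLOW(S) starts with {$}.
FIRST(S) = {z}
FIRST(X) = {z}
FIRST(Y) = {z}
FOLLOW(S) = {$, z}
FOLLOW(X) = {$, x, z}
FOLLOW(Y) = {x}
Therefore, FOLLOW(Y) = {x}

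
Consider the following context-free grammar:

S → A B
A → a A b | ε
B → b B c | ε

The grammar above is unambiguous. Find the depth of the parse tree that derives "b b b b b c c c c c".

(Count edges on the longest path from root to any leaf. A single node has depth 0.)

7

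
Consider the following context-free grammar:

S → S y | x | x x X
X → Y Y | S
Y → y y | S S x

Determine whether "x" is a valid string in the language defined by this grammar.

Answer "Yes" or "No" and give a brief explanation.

Yes - a valid derivation exists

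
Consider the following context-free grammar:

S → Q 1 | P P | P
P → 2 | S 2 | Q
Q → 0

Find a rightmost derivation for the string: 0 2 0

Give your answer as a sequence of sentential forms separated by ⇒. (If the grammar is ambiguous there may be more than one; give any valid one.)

S ⇒ P P ⇒ P Q ⇒ P 0 ⇒ S 2 0 ⇒ P 2 0 ⇒ Q 2 0 ⇒ 0 2 0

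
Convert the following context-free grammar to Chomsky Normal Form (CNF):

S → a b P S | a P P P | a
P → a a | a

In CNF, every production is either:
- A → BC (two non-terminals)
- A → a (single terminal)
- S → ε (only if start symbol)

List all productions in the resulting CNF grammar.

TA → a; TB → b; S → a; P → a; S → TA X0; X0 → TB X1; X1 → P S; S → TA X2; X2 → P X3; X3 → P P; P → TA TA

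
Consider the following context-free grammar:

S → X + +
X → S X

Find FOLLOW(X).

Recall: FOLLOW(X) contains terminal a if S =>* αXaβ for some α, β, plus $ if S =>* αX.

We compute FOLLOW(X) using the standard algorithm.
FOLLOW(S) starts with {$}.
FIRST(S) = {}
FIRST(X) = {}
FOLLOW(S) = {$}
FOLLOW(X) = {+}
Therefore, FOLLOW(X) = {+}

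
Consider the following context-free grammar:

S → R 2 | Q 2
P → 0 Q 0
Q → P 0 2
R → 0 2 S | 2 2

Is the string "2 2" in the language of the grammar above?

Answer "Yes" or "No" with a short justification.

No - no valid derivation exists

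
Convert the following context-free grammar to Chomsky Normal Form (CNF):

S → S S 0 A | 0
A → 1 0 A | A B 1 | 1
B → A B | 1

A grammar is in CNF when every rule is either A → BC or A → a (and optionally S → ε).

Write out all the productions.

T0 → 0; S → 0; T1 → 1; A → 1; B → 1; S → S X0; X0 → S X1; X1 → T0 A; A → T1 X2; X2 → T0 A; A → A X3; X3 → B T1; B → A B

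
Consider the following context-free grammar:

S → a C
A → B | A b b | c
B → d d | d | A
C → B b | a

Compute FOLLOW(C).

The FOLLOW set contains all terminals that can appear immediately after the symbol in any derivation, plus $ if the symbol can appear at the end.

We compute FOLLOW(C) using the standard algorithm.
FOLLOW(S) starts with {$}.
FIRST(A) = {c, d}
FIRST(B) = {c, d}
FIRST(C) = {a, c, d}
FIRST(S) = {a}
FOLLOW(A) = {b}
FOLLOW(B) = {b}
FOLLOW(C) = {$}
FOLLOW(S) = {$}
Therefore, FOLLOW(C) = {$}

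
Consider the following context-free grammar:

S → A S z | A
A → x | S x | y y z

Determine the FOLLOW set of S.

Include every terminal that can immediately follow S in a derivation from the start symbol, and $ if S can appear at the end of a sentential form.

We compute FOLLOW(S) using the standard algorithm.
FOLLOW(S) starts with {$}.
FIRST(A) = {x, y}
FIRST(S) = {x, y}
FOLLOW(A) = {$, x, y, z}
FOLLOW(S) = {$, x, z}
Therefore, FOLLOW(S) = {$, x, z}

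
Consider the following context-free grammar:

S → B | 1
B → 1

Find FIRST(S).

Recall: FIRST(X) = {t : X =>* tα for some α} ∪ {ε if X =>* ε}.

We compute FIRST(S) using the standard algorithm.
FIRST(B) = {1}
FIRST(S) = {1}
Therefore, FIRST(S) = {1}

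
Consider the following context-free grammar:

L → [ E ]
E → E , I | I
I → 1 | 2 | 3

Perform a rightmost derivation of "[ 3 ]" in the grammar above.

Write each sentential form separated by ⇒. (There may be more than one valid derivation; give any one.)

L ⇒ [ E ] ⇒ [ I ] ⇒ [ 3 ]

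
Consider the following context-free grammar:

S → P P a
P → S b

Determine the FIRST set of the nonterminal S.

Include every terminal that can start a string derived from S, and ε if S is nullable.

We compute FIRST(S) using the standard algorithm.
FIRST(P) = {}
FIRST(S) = {}
Therefore, FIRST(S) = {}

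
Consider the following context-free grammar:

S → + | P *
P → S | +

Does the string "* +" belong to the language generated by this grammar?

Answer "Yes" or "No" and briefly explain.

No - no valid derivation exists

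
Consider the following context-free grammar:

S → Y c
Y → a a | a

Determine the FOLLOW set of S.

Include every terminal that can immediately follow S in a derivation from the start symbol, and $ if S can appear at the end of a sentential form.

We compute FOLLOW(S) using the standard algorithm.
FOLLOW(S) starts with {$}.
FIRST(S) = {a}
FIRST(Y) = {a}
FOLLOW(S) = {$}
FOLLOW(Y) = {c}
Therefore, FOLLOW(S) = {$}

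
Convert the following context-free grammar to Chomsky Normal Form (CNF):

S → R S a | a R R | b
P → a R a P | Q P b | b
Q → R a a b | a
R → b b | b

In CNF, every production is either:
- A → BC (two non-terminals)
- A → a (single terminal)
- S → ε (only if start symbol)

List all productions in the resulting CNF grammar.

TA → a; S → b; TB → b; P → b; Q → a; R → b; S → R X0; X0 → S TA; S → TA X1; X1 → R R; P → TA X2; X2 → R X3; X3 → TA P; P → Q X4; X4 → P TB; Q → R X5; X5 → TA X6; X6 → TA TB; R → TB TB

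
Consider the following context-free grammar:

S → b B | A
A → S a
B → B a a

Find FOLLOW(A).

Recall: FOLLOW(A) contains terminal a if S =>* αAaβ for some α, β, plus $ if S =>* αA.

We compute FOLLOW(A) using the standard algorithm.
FOLLOW(S) starts with {$}.
FIRST(A) = {b}
FIRST(B) = {}
FIRST(S) = {b}
FOLLOW(A) = {$, a}
FOLLOW(B) = {$, a}
FOLLOW(S) = {$, a}
Therefore, FOLLOW(A) = {$, a}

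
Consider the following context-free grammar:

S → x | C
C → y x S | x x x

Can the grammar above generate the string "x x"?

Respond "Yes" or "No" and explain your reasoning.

No - no valid derivation exists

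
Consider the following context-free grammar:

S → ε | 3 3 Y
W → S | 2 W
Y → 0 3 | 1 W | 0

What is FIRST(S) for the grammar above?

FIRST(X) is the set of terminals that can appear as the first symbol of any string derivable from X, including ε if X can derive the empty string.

We compute FIRST(S) using the standard algorithm.
FIRST(S) = {3, ε}
FIRST(W) = {2, 3, ε}
FIRST(Y) = {0, 1}
Therefore, FIRST(S) = {3, ε}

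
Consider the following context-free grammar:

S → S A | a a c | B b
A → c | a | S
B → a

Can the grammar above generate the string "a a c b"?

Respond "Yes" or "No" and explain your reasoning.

No - no valid derivation exists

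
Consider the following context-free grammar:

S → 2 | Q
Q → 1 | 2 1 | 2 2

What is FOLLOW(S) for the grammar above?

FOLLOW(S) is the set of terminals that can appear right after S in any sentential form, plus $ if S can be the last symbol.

We compute FOLLOW(S) using the standard algorithm.
FOLLOW(S) starts with {$}.
FIRST(Q) = {1, 2}
FIRST(S) = {1, 2}
FOLLOW(Q) = {$}
FOLLOW(S) = {$}
Therefore, FOLLOW(S) = {$}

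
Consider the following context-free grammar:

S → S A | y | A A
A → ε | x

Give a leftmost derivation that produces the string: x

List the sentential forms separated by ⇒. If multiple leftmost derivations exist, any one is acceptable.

S ⇒ A A ⇒ x A ⇒ x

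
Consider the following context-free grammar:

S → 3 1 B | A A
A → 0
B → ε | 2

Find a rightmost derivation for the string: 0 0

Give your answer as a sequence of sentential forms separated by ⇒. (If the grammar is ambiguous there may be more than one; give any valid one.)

S ⇒ A A ⇒ A 0 ⇒ 0 0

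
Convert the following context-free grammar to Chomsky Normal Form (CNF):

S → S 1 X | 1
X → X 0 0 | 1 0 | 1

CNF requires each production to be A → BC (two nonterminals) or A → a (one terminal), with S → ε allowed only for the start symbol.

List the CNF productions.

T1 → 1; S → 1; T0 → 0; X → 1; S → S X0; X0 → T1 X; X → X X1; X1 → T0 T0; X → T1 T0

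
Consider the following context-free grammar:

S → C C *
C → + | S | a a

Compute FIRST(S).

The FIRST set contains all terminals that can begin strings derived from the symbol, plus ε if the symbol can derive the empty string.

We compute FIRST(S) using the standard algorithm.
FIRST(C) = {+, a}
FIRST(S) = {+, a}
Therefore, FIRST(S) = {+, a}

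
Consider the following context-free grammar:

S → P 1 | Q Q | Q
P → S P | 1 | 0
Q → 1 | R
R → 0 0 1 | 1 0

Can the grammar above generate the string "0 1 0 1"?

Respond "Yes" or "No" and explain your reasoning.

Yes - a valid derivation exists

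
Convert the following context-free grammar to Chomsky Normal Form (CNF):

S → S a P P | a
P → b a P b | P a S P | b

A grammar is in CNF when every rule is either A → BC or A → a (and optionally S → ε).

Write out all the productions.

TA → a; S → a; TB → b; P → b; S → S X0; X0 → TA X1; X1 → P P; P → TB X2; X2 → TA X3; X3 → P TB; P → P X4; X4 → TA X5; X5 → S P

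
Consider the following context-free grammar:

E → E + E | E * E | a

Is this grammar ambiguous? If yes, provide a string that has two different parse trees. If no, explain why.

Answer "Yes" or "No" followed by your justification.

Yes - the string 'a * a * a * a * a' has two distinct leftmost derivations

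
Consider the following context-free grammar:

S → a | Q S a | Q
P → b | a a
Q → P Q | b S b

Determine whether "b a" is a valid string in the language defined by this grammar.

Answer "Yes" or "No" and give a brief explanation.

No - no valid derivation exists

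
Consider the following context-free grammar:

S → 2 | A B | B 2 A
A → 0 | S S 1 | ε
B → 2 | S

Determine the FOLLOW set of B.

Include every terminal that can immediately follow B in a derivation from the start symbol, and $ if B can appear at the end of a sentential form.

We compute FOLLOW(B) using the standard algorithm.
FOLLOW(S) starts with {$}.
FIRST(A) = {0, 2, ε}
FIRST(B) = {0, 2}
FIRST(S) = {0, 2}
FOLLOW(A) = {$, 0, 1, 2}
FOLLOW(B) = {$, 0, 1, 2}
FOLLOW(S) = {$, 0, 1, 2}
Therefore, FOLLOW(B) = {$, 0, 1, 2}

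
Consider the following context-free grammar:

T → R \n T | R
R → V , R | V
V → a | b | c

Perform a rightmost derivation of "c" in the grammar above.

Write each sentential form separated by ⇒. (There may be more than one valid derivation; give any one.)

T ⇒ R ⇒ V ⇒ c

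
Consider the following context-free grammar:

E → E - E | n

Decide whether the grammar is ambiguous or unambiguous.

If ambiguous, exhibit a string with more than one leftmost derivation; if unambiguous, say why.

Ambiguous - the string 'n - n - n - n - n' has two distinct leftmost derivations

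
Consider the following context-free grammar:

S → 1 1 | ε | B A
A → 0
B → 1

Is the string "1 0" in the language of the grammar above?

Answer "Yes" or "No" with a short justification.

Yes - a valid derivation exists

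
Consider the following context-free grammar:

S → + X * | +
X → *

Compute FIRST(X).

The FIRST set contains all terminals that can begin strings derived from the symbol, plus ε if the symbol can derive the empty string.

We compute FIRST(X) using the standard algorithm.
FIRST(S) = {+}
FIRST(X) = {*}
Therefore, FIRST(X) = {*}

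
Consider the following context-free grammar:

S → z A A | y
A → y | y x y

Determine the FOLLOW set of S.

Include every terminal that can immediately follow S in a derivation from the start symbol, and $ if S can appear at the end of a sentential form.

We compute FOLLOW(S) using the standard algorithm.
FOLLOW(S) starts with {$}.
FIRST(A) = {y}
FIRST(S) = {y, z}
FOLLOW(A) = {$, y}
FOLLOW(S) = {$}
Therefore, FOLLOW(S) = {$}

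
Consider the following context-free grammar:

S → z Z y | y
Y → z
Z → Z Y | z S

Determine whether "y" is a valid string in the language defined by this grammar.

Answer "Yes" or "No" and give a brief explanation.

Yes - a valid derivation exists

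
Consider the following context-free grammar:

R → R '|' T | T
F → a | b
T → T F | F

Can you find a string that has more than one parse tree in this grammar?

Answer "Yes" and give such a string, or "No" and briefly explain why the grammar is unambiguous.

No - the grammar is unambiguous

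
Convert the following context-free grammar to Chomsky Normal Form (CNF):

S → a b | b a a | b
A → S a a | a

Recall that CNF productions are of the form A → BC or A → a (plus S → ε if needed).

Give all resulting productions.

TA → a; TB → b; S → b; A → a; S → TA TB; S → TB X0; X0 → TA TA; A → S X1; X1 → TA TA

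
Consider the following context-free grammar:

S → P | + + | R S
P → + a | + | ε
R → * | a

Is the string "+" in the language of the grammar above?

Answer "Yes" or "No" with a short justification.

Yes - a valid derivation exists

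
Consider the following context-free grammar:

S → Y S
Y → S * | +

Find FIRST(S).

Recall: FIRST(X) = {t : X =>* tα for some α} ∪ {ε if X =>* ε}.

We compute FIRST(S) using the standard algorithm.
FIRST(S) = {+}
FIRST(Y) = {+}
Therefore, FIRST(S) = {+}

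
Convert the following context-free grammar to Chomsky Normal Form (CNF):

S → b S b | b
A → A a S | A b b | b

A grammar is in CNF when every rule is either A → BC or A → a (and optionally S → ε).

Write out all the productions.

TB → b; S → b; TA → a; A → b; S → TB X0; X0 → S TB; A → A X1; X1 → TA S; A → A X2; X2 → TB TB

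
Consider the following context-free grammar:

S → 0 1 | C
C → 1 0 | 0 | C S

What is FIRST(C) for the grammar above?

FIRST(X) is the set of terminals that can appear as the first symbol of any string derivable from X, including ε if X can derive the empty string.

We compute FIRST(C) using the standard algorithm.
FIRST(C) = {0, 1}
FIRST(S) = {0, 1}
Therefore, FIRST(C) = {0, 1}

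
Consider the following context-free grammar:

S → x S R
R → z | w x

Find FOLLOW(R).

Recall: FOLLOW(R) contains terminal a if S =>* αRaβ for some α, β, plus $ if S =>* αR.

We compute FOLLOW(R) using the standard algorithm.
FOLLOW(S) starts with {$}.
FIRST(R) = {w, z}
FIRST(S) = {x}
FOLLOW(R) = {$, w, z}
FOLLOW(S) = {$, w, z}
Therefore, FOLLOW(R) = {$, w, z}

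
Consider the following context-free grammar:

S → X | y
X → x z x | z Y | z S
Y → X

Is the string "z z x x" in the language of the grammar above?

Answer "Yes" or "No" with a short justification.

No - no valid derivation exists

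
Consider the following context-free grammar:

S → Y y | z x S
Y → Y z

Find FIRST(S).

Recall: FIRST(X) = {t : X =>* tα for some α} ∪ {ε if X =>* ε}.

We compute FIRST(S) using the standard algorithm.
FIRST(S) = {z}
FIRST(Y) = {}
Therefore, FIRST(S) = {z}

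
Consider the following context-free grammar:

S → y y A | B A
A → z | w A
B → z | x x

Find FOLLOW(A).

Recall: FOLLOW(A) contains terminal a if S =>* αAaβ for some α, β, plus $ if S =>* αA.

We compute FOLLOW(A) using the standard algorithm.
FOLLOW(S) starts with {$}.
FIRST(A) = {w, z}
FIRST(B) = {x, z}
FIRST(S) = {x, y, z}
FOLLOW(A) = {$}
FOLLOW(B) = {w, z}
FOLLOW(S) = {$}
Therefore, FOLLOW(A) = {$}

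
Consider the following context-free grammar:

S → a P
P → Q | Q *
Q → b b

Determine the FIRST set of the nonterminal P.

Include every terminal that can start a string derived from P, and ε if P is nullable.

We compute FIRST(P) using the standard algorithm.
FIRST(P) = {b}
FIRST(Q) = {b}
FIRST(S) = {a}
Therefore, FIRST(P) = {b}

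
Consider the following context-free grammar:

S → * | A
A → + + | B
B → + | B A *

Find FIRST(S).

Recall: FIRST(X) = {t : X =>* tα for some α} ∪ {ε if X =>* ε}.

We compute FIRST(S) using the standard algorithm.
FIRST(A) = {+}
FIRST(B) = {+}
FIRST(S) = {*, +}
Therefore, FIRST(S) = {*, +}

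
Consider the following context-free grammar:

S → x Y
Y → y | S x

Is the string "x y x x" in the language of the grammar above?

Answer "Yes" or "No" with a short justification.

No - no valid derivation exists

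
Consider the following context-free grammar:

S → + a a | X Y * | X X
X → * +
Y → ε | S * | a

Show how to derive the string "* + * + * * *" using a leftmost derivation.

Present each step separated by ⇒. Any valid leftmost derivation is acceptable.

S ⇒ X Y * ⇒ * + Y * ⇒ * + S * * ⇒ * + X Y * * * ⇒ * + * + Y * * * ⇒ * + * + * * *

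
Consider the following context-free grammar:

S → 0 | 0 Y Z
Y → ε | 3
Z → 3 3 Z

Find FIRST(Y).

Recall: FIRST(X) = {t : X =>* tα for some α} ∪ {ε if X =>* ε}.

We compute FIRST(Y) using the standard algorithm.
FIRST(S) = {0}
FIRST(Y) = {3, ε}
FIRST(Z) = {3}
Therefore, FIRST(Y) = {3, ε}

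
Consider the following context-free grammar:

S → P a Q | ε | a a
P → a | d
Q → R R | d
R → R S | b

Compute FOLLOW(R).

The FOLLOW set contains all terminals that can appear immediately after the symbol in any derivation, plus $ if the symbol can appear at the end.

We compute FOLLOW(R) using the standard algorithm.
FOLLOW(S) starts with {$}.
FIRST(P) = {a, d}
FIRST(Q) = {b, d}
FIRST(R) = {b}
FIRST(S) = {a, d, ε}
FOLLOW(P) = {a}
FOLLOW(Q) = {$, a, b, d}
FOLLOW(R) = {$, a, b, d}
FOLLOW(S) = {$, a, b, d}
Therefore, FOLLOW(R) = {$, a, b, d}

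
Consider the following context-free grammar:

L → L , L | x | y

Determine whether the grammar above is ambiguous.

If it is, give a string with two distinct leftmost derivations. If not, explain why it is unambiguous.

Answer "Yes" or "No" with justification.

Yes - the string 'y , y , x , y' has two distinct leftmost derivations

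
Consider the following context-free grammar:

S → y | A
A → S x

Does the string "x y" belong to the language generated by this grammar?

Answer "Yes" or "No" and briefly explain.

No - no valid derivation exists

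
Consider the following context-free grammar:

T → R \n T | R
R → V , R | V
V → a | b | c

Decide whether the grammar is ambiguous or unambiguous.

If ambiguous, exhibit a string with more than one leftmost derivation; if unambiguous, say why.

Unambiguous - every string in the language has a unique leftmost derivation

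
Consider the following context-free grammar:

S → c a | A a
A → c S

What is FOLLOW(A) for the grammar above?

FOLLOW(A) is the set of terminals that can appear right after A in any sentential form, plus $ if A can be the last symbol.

We compute FOLLOW(A) using the standard algorithm.
FOLLOW(S) starts with {$}.
FIRST(A) = {c}
FIRST(S) = {c}
FOLLOW(A) = {a}
FOLLOW(S) = {$, a}
Therefore, FOLLOW(A) = {a}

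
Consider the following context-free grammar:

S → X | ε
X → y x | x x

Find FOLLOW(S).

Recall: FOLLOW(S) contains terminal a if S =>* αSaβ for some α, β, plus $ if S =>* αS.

We compute FOLLOW(S) using the standard algorithm.
FOLLOW(S) starts with {$}.
FIRST(S) = {x, y, ε}
FIRST(X) = {x, y}
FOLLOW(S) = {$}
FOLLOW(X) = {$}
Therefore, FOLLOW(S) = {$}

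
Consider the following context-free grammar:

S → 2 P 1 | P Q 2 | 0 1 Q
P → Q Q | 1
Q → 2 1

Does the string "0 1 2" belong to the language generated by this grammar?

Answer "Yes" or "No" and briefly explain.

No - no valid derivation exists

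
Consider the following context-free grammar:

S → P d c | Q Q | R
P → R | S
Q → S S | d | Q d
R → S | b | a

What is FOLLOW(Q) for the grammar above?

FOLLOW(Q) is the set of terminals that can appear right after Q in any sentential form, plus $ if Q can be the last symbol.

We compute FOLLOW(Q) using the standard algorithm.
FOLLOW(S) starts with {$}.
FIRST(P) = {a, b, d}
FIRST(Q) = {a, b, d}
FIRST(R) = {a, b, d}
FIRST(S) = {a, b, d}
FOLLOW(P) = {d}
FOLLOW(Q) = {$, a, b, d}
FOLLOW(R) = {$, a, b, d}
FOLLOW(S) = {$, a, b, d}
Therefore, FOLLOW(Q) = {$, a, b, d}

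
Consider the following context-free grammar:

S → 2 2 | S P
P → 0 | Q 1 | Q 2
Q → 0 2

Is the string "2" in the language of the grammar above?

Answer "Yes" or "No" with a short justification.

No - no valid derivation exists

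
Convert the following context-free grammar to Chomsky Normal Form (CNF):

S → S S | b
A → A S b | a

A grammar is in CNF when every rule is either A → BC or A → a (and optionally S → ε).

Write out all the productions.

S → b; TB → b; A → a; S → S S; A → A X0; X0 → S TB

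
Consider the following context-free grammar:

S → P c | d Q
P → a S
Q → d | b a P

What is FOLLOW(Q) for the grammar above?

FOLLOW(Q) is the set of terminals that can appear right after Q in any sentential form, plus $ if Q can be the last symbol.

We compute FOLLOW(Q) using the standard algorithm.
FOLLOW(S) starts with {$}.
FIRST(P) = {a}
FIRST(Q) = {b, d}
FIRST(S) = {a, d}
FOLLOW(P) = {$, c}
FOLLOW(Q) = {$, c}
FOLLOW(S) = {$, c}
Therefore, FOLLOW(Q) = {$, c}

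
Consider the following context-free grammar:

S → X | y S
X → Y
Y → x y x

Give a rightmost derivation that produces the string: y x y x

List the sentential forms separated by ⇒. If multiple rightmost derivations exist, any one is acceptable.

S ⇒ y S ⇒ y X ⇒ y Y ⇒ y x y x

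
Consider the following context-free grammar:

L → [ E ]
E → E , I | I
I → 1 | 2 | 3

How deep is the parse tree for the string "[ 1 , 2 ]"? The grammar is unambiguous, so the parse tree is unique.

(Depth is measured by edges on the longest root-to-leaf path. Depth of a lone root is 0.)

4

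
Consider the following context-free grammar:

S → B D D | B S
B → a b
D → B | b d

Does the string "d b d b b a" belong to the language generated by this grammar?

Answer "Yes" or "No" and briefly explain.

No - no valid derivation exists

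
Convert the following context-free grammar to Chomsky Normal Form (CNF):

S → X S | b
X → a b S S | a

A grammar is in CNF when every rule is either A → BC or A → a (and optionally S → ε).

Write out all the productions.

S → b; TA → a; TB → b; X → a; S → X S; X → TA X0; X0 → TB X1; X1 → S S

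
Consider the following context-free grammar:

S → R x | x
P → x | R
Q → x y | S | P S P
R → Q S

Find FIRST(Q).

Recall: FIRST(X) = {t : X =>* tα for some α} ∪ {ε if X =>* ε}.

We compute FIRST(Q) using the standard algorithm.
FIRST(P) = {x}
FIRST(Q) = {x}
FIRST(R) = {x}
FIRST(S) = {x}
Therefore, FIRST(Q) = {x}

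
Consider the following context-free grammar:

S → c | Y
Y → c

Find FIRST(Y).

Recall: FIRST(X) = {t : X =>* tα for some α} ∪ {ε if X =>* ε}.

We compute FIRST(Y) using the standard algorithm.
FIRST(S) = {c}
FIRST(Y) = {c}
Therefore, FIRST(Y) = {c}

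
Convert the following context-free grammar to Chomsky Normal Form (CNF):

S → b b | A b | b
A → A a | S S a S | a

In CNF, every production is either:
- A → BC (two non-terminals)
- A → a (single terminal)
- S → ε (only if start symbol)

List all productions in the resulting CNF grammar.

TB → b; S → b; TA → a; A → a; S → TB TB; S → A TB; A → A TA; A → S X0; X0 → S X1; X1 → TA S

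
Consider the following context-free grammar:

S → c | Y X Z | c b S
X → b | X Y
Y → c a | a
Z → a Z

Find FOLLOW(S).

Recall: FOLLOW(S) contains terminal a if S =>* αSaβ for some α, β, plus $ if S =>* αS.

We compute FOLLOW(S) using the standard algorithm.
FOLLOW(S) starts with {$}.
FIRST(S) = {a, c}
FIRST(X) = {b}
FIRST(Y) = {a, c}
FIRST(Z) = {a}
FOLLOW(S) = {$}
FOLLOW(X) = {a, c}
FOLLOW(Y) = {a, b, c}
FOLLOW(Z) = {$}
Therefore, FOLLOW(S) = {$}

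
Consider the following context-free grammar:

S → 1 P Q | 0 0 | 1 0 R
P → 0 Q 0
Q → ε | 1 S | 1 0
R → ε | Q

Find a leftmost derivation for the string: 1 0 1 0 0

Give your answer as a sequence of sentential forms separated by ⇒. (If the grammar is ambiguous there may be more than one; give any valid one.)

S ⇒ 1 P Q ⇒ 1 0 Q 0 Q ⇒ 1 0 1 0 0 Q ⇒ 1 0 1 0 0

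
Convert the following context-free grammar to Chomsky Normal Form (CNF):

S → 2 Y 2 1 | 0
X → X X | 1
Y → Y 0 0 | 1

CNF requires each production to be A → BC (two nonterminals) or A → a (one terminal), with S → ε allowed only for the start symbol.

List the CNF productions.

T2 → 2; T1 → 1; S → 0; X → 1; T0 → 0; Y → 1; S → T2 X0; X0 → Y X1; X1 → T2 T1; X → X X; Y → Y X2; X2 → T0 T0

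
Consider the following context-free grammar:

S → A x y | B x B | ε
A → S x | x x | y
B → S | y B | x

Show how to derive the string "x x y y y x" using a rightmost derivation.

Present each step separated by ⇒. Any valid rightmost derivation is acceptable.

S ⇒ B x B ⇒ B x y B ⇒ B x y y B ⇒ B x y y y B ⇒ B x y y y x ⇒ x x y y y x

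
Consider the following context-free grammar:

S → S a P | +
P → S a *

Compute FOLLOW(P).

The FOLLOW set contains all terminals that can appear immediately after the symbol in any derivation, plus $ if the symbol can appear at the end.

We compute FOLLOW(P) using the standard algorithm.
FOLLOW(S) starts with {$}.
FIRST(P) = {+}
FIRST(S) = {+}
FOLLOW(P) = {$, a}
FOLLOW(S) = {$, a}
Therefore, FOLLOW(P) = {$, a}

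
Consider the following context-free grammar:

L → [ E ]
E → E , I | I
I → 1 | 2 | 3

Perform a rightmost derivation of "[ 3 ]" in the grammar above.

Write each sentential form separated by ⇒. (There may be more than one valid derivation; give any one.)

L ⇒ [ E ] ⇒ [ I ] ⇒ [ 3 ]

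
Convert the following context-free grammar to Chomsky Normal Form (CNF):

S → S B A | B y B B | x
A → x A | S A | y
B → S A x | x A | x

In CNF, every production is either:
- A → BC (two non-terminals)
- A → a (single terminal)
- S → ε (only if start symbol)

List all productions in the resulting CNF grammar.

TY → y; S → x; TX → x; A → y; B → x; S → S X0; X0 → B A; S → B X1; X1 → TY X2; X2 → B B; A → TX A; A → S A; B → S X3; X3 → A TX; B → TX A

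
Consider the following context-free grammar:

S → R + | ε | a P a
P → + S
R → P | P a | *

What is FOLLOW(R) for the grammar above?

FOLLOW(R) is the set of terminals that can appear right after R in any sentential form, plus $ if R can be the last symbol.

We compute FOLLOW(R) using the standard algorithm.
FOLLOW(S) starts with {$}.
FIRST(P) = {+}
FIRST(R) = {*, +}
FIRST(S) = {*, +, a, ε}
FOLLOW(P) = {+, a}
FOLLOW(R) = {+}
FOLLOW(S) = {$, +, a}
Therefore, FOLLOW(R) = {+}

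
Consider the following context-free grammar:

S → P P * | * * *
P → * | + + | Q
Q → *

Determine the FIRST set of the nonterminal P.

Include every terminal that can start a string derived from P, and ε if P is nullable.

We compute FIRST(P) using the standard algorithm.
FIRST(P) = {*, +}
FIRST(Q) = {*}
FIRST(S) = {*, +}
Therefore, FIRST(P) = {*, +}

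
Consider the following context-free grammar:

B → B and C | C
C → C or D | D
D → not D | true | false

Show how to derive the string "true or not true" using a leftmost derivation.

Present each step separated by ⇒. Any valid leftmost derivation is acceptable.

B ⇒ C ⇒ C or D ⇒ D or D ⇒ true or D ⇒ true or not D ⇒ true or not true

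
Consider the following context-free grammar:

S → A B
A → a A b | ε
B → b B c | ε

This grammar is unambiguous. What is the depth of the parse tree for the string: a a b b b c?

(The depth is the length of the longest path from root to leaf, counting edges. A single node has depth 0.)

4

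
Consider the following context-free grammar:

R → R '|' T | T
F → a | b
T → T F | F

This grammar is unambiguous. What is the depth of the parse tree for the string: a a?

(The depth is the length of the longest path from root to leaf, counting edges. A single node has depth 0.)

4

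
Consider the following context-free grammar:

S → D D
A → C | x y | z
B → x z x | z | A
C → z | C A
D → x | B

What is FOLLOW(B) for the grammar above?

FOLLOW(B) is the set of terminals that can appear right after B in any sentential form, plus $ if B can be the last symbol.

We compute FOLLOW(B) using the standard algorithm.
FOLLOW(S) starts with {$}.
FIRST(A) = {x, z}
FIRST(B) = {x, z}
FIRST(C) = {z}
FIRST(D) = {x, z}
FIRST(S) = {x, z}
FOLLOW(A) = {$, x, z}
FOLLOW(B) = {$, x, z}
FOLLOW(C) = {$, x, z}
FOLLOW(D) = {$, x, z}
FOLLOW(S) = {$}
Therefore, FOLLOW(B) = {$, x, z}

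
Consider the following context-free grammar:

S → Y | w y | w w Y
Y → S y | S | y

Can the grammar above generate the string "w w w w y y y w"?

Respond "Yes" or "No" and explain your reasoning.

No - no valid derivation exists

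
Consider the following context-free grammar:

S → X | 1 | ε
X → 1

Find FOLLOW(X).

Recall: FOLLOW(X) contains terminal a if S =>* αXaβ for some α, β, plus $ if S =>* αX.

We compute FOLLOW(X) using the standard algorithm.
FOLLOW(S) starts with {$}.
FIRST(S) = {1, ε}
FIRST(X) = {1}
FOLLOW(S) = {$}
FOLLOW(X) = {$}
Therefore, FOLLOW(X) = {$}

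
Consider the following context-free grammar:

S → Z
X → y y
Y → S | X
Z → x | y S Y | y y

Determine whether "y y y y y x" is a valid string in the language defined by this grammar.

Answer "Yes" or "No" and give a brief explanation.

No - no valid derivation exists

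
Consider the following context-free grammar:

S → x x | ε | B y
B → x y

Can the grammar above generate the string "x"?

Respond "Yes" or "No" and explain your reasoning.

No - no valid derivation exists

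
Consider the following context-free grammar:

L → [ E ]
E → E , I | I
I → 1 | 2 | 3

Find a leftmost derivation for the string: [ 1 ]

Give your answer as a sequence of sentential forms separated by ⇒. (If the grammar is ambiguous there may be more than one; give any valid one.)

L ⇒ [ E ] ⇒ [ I ] ⇒ [ 1 ]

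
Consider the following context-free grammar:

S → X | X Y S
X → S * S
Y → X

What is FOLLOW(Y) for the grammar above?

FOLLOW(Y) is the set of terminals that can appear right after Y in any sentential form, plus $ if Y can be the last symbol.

We compute FOLLOW(Y) using the standard algorithm.
FOLLOW(S) starts with {$}.
FIRST(S) = {}
FIRST(X) = {}
FIRST(Y) = {}
FOLLOW(S) = {$, *}
FOLLOW(X) = {$, *}
FOLLOW(Y) = {}
Therefore, FOLLOW(Y) = {}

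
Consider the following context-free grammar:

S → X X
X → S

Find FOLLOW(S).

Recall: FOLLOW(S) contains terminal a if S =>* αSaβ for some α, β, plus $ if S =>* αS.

We compute FOLLOW(S) using the standard algorithm.
FOLLOW(S) starts with {$}.
FIRST(S) = {}
FIRST(X) = {}
FOLLOW(S) = {$}
FOLLOW(X) = {$}
Therefore, FOLLOW(S) = {$}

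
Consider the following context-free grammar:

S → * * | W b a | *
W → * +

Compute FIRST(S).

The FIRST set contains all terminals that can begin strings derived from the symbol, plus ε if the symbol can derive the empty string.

We compute FIRST(S) using the standard algorithm.
FIRST(S) = {*}
FIRST(W) = {*}
Therefore, FIRST(S) = {*}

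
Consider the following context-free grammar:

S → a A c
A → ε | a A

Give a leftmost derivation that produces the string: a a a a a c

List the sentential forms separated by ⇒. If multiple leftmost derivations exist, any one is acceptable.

S ⇒ a A c ⇒ a a A c ⇒ a a a A c ⇒ a a a a A c ⇒ a a a a a A c ⇒ a a a a a c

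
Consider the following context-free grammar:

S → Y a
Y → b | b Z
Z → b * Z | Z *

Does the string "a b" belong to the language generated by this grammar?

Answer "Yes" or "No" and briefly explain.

No - no valid derivation exists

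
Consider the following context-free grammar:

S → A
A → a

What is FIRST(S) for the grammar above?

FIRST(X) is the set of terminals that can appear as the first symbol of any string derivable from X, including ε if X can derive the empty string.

We compute FIRST(S) using the standard algorithm.
FIRST(A) = {a}
FIRST(S) = {a}
Therefore, FIRST(S) = {a}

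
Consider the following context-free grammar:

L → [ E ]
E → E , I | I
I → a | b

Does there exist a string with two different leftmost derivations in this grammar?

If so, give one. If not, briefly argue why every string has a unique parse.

No - every string in the language has a unique leftmost derivation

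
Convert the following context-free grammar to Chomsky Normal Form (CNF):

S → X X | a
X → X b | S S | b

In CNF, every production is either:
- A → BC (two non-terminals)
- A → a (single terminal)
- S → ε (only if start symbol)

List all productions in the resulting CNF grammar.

S → a; TB → b; X → b; S → X X; X → X TB; X → S S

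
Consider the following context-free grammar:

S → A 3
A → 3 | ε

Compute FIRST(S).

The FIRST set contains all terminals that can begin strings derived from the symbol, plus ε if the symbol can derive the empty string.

We compute FIRST(S) using the standard algorithm.
FIRST(A) = {3, ε}
FIRST(S) = {3}
Therefore, FIRST(S) = {3}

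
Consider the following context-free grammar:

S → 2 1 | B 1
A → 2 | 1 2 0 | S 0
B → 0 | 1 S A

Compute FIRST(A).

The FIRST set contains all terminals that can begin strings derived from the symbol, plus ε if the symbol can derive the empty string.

We compute FIRST(A) using the standard algorithm.
FIRST(A) = {0, 1, 2}
FIRST(B) = {0, 1}
FIRST(S) = {0, 1, 2}
Therefore, FIRST(A) = {0, 1, 2}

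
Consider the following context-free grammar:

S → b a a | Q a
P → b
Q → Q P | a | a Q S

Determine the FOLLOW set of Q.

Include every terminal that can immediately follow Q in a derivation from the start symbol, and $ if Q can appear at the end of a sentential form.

We compute FOLLOW(Q) using the standard algorithm.
FOLLOW(S) starts with {$}.
FIRST(P) = {b}
FIRST(Q) = {a}
FIRST(S) = {a, b}
FOLLOW(P) = {a, b}
FOLLOW(Q) = {a, b}
FOLLOW(S) = {$, a, b}
Therefore, FOLLOW(Q) = {a, b}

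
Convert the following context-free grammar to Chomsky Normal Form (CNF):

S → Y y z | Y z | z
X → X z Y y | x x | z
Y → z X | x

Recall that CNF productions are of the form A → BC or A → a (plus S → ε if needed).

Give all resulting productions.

TY → y; TZ → z; S → z; TX → x; X → z; Y → x; S → Y X0; X0 → TY TZ; S → Y TZ; X → X X1; X1 → TZ X2; X2 → Y TY; X → TX TX; Y → TZ X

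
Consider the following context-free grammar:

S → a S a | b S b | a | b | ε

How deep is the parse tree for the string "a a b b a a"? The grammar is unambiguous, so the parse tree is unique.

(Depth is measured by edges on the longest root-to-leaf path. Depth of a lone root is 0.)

4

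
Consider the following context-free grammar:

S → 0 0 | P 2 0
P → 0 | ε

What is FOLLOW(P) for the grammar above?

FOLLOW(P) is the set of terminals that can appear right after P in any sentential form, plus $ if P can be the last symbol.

We compute FOLLOW(P) using the standard algorithm.
FOLLOW(S) starts with {$}.
FIRST(P) = {0, ε}
FIRST(S) = {0, 2}
FOLLOW(P) = {2}
FOLLOW(S) = {$}
Therefore, FOLLOW(P) = {2}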